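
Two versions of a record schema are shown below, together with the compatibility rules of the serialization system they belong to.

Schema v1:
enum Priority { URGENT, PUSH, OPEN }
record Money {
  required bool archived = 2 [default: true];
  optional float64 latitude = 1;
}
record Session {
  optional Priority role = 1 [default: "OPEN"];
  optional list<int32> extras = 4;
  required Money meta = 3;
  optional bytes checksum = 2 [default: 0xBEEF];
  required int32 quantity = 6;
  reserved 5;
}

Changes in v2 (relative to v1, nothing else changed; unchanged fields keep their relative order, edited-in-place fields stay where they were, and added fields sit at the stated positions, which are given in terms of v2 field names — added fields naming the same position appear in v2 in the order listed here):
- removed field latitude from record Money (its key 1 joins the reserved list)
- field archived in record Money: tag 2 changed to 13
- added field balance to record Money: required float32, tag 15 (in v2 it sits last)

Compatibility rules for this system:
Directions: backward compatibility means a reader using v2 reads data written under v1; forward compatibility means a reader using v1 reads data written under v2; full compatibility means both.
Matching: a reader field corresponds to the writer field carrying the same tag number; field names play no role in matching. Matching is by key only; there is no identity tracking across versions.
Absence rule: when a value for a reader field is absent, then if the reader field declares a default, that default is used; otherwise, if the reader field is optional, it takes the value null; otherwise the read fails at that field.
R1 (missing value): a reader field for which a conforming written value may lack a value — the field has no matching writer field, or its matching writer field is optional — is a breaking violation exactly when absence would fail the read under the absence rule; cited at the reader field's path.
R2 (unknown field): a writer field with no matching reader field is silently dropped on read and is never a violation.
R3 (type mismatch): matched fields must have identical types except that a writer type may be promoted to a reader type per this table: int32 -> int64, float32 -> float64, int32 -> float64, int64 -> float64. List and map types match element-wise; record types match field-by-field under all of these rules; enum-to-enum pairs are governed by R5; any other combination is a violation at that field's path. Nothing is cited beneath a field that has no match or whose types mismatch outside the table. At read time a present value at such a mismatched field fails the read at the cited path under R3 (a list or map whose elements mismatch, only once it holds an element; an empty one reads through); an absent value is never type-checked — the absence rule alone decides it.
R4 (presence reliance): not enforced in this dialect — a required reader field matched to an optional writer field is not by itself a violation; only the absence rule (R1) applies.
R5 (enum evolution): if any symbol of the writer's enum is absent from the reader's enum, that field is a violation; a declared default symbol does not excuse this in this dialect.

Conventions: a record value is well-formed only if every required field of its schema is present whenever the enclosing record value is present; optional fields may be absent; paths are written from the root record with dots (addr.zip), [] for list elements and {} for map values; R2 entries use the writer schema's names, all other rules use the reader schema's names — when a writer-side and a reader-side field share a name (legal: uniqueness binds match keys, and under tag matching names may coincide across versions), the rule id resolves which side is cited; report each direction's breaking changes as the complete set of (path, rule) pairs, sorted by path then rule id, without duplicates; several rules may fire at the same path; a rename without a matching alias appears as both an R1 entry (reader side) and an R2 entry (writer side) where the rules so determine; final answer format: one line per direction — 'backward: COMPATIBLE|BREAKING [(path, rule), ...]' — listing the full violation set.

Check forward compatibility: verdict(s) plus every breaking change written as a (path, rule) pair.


the writer's type comes first in each Session pair
checking forward for Session: reader v1 against writer v2:
  Priority -> Priority, writer optional: role aligns to role
  list<int32> -> list<int32>, writer optional: extras aligns to extras
  Money -> Money, writer required: meta aligns to meta
  bytes -> bytes, writer optional: checksum aligns to checksum
  int32 -> int32, writer required: quantity aligns to quantity
  meta.archived: no writer match
  meta.latitude: no writer match
  leftover writer field: meta.archived
  leftover writer field: meta.balance
  => forward: COMPATIBLE
the rest of the Session diff is inert for this question:
  removed field latitude from record Money (its key 1 joins the reserved list) -> inert for the asked Session verdict: nothing fires
  field archived in record Money: tag 2 changed to 13 -> inert for the asked Session verdict: nothing fires
  added field balance to record Money: required float32, tag 15 (in v2 it sits last) -> affects backward compatibility only, which is not asked

forward: COMPATIBLE []


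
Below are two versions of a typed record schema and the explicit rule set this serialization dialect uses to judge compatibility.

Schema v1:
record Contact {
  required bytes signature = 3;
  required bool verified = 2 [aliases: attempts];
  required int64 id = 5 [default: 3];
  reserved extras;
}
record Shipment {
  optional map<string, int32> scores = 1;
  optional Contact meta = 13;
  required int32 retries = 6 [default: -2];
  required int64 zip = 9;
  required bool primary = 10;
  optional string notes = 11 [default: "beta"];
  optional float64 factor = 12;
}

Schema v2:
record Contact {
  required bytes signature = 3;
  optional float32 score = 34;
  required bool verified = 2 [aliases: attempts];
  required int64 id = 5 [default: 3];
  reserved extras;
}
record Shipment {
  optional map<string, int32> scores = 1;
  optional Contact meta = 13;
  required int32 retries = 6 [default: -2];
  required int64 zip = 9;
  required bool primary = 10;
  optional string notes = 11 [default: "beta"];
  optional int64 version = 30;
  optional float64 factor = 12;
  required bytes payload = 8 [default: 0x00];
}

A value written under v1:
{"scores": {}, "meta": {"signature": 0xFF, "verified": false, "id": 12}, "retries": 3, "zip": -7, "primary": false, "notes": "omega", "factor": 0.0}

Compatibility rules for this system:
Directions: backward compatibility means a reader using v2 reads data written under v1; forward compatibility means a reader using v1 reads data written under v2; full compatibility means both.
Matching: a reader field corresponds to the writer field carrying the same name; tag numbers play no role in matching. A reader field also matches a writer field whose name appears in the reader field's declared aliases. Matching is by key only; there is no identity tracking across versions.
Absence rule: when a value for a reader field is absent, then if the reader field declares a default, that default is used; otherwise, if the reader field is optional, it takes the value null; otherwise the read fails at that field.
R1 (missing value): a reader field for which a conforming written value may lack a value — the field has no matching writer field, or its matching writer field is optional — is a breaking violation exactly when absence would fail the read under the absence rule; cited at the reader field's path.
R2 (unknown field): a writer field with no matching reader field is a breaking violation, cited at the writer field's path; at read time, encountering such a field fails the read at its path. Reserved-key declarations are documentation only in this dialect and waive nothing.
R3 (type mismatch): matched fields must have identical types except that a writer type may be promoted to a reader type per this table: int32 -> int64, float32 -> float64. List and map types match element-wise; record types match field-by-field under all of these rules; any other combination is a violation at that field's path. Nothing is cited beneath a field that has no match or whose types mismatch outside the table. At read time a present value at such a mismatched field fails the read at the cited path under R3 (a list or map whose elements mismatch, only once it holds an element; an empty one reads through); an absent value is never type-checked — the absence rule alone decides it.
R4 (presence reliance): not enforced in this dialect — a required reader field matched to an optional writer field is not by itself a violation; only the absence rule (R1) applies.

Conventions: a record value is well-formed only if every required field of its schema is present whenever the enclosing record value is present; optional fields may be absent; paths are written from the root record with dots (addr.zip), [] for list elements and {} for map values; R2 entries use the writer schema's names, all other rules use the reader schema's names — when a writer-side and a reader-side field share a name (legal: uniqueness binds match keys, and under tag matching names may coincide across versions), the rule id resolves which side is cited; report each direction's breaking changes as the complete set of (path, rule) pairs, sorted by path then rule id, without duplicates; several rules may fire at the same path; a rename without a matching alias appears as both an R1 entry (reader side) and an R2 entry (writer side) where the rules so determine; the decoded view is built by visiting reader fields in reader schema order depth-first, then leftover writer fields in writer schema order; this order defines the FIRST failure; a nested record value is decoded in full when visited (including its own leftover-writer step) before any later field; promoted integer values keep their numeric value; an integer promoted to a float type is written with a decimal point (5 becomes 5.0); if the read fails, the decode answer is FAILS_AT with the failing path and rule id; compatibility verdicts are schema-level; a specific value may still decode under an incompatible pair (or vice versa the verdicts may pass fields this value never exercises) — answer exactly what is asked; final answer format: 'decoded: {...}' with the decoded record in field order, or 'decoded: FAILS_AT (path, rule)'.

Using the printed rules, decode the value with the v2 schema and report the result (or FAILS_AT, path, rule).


each type pair in Shipment: writer, then reader
decode walk for Shipment under reader schema v2:
  scores := {}
  meta.signature := 0xFF
  meta.score := null (not supplied -> null)
  meta.verified := false
  meta.id := 12
  retries := 3
  zip := -7
  primary := false
  notes := "omega"
  version := null (not supplied -> null)
  factor := 0.0
  payload := 0x00 (no value, default fills)
  => decoded: {"scores": {}, "meta": {"signature": 0xFF, "score": null, "verified": false, "id": 12}, "retries": 3, "zip": -7, "primary": false, "notes": "omega", "version": null, "factor": 0.0, "payload": 0x00}

decoded: {"scores": {}, "meta": {"signature": 0xFF, "score": null, "verified": false, "id": 12}, "retries": 3, "zip": -7, "primary": false, "notes": "omega", "version": null, "factor": 0.0, "payload": 0x00}


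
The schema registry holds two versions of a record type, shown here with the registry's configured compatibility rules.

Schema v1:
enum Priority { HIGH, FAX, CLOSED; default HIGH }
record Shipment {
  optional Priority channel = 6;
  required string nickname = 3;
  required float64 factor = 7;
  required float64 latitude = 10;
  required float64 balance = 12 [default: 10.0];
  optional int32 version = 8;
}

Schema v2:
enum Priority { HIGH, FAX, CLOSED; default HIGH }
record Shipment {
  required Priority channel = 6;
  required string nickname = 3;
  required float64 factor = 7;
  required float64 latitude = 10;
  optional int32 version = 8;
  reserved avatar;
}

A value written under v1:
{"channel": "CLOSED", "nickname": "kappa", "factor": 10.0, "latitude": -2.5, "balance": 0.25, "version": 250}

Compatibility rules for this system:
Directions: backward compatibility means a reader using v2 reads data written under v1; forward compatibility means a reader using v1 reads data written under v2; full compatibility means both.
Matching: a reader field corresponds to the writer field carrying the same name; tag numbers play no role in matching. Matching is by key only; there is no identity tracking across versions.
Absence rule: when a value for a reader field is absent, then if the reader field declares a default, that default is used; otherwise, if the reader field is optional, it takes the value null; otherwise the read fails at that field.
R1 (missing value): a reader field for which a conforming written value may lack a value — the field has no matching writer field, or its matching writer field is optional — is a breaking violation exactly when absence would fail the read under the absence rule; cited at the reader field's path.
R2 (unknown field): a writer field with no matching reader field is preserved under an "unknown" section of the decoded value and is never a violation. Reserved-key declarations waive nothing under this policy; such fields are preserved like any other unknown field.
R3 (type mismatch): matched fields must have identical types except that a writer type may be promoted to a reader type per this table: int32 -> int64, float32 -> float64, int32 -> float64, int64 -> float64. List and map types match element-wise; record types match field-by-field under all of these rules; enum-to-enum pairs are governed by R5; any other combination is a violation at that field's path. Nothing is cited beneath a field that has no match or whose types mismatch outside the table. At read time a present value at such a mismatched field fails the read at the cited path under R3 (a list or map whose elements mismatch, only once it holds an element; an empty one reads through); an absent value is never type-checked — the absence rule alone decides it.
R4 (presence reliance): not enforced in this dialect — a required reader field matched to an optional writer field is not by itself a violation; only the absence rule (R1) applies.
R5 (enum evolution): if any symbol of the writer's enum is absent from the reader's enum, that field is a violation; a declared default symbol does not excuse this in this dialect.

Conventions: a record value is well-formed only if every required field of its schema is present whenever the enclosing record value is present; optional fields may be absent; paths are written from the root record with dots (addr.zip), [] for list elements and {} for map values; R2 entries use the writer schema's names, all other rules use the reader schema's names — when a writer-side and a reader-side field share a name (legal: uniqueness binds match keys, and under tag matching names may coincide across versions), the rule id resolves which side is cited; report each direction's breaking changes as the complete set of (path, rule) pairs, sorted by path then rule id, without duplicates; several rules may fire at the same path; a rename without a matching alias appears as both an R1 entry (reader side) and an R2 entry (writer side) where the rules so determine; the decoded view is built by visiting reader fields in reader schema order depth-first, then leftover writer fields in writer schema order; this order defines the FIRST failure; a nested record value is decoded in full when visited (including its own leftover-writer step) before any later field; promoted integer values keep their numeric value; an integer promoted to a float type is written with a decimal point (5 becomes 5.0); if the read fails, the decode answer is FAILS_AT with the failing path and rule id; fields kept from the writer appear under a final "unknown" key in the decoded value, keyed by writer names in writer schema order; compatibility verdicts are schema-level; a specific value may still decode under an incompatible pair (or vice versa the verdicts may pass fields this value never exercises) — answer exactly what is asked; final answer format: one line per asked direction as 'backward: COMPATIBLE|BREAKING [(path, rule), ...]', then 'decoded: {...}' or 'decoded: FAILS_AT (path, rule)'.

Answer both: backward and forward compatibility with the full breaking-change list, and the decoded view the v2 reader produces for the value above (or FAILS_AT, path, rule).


backward: BREAKING [(channel, R1)]; forward: COMPATIBLE []; decoded: {"channel": "CLOSED", "nickname": "kappa", "factor": 10.0, "latitude": -2.5, "version": 250, "unknown": {"balance": 0.25}}

each type pair in Shipment: writer, then reader
backward pass over Shipment, reader schema v2, writer schema v1:
  Priority -> Priority, writer optional: channel aligns to channel
  string -> string, writer required: nickname aligns to nickname
  float64 -> float64, writer required: factor aligns to factor
  float64 -> float64, writer required: latitude aligns to latitude
  int32 -> int32, writer optional: version aligns to version
  writer field balance has no reader counterpart
  R1 fires at channel
  => 1 violation(s): backward is BREAKING for Shipment
forward pass over Shipment, reader schema v1, writer schema v2:
  Priority -> Priority, writer required: channel aligns to channel
  string -> string, writer required: nickname aligns to nickname
  float64 -> float64, writer required: factor aligns to factor
  float64 -> float64, writer required: latitude aligns to latitude
  balance: no writer-side match
  int32 -> int32, writer optional: version aligns to version
  => no violations; forward on Shipment: COMPATIBLE
migrating the Shipment value to v2:
  channel := "CLOSED"
  nickname := "kappa"
  factor := 10.0
  latitude := -2.5
  version := 250
  writer balance: kept under "unknown"
  => decoded: {"channel": "CLOSED", "nickname": "kappa", "factor": 10.0, "latitude": -2.5, "version": 250, "unknown": {"balance": 0.25}}


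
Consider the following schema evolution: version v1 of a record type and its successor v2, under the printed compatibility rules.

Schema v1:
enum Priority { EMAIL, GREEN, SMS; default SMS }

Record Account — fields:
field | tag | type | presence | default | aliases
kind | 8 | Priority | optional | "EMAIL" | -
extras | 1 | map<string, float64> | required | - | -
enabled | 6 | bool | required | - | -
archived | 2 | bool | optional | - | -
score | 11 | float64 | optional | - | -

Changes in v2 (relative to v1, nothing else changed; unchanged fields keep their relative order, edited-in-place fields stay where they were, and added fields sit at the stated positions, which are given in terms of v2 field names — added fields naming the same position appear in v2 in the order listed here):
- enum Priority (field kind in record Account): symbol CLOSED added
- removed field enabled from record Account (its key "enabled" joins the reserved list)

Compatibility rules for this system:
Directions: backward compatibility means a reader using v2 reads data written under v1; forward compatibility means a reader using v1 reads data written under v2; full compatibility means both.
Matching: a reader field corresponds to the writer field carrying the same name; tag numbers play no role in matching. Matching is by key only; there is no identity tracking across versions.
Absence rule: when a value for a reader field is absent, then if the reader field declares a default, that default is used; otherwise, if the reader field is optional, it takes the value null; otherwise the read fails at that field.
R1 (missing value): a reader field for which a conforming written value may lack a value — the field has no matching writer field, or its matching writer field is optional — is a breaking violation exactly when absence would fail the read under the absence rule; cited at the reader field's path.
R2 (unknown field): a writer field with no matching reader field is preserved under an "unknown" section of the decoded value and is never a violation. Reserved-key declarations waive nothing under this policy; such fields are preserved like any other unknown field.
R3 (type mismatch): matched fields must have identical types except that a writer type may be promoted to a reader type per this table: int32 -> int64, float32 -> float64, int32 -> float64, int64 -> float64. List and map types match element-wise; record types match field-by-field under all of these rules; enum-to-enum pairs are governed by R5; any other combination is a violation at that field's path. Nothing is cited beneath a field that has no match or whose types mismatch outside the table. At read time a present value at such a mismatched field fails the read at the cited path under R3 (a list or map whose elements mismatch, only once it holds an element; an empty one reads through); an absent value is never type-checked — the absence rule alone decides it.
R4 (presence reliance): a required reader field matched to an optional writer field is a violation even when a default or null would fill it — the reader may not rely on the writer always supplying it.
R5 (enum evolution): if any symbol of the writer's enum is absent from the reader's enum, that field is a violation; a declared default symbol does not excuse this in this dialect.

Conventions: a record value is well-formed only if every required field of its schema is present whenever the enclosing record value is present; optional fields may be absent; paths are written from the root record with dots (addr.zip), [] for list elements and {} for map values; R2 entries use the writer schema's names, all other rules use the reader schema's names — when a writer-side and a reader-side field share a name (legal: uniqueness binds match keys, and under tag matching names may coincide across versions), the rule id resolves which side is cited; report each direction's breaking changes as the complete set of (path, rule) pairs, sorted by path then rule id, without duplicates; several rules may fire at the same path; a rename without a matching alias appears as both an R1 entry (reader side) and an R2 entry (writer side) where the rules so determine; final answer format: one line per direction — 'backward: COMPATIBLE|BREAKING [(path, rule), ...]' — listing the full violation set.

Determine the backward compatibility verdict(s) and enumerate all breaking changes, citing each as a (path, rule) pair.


backward: COMPATIBLE []

in Account below, arrows point writer -> reader
backward for Account (reader v2, writer v1):
  kind: Priority -> Priority, writer optional; from kind
  extras: map<string, float64> -> map<string, float64>, writer required; from extras
  archived: bool -> bool, writer optional; from archived
  score: float64 -> float64, writer optional; from score
  enabled (writer side), unknown to reader
  => no violations; backward on Account: COMPATIBLE
ruling out the remaining Account differences:
  enum Priority (field kind in record Account): symbol CLOSED added -> its effect on Account is confined to the forward direction, not asked
  removed field enabled from record Account (its key "enabled" joins the reserved list) -> its effect on Account is confined to the forward direction, not asked


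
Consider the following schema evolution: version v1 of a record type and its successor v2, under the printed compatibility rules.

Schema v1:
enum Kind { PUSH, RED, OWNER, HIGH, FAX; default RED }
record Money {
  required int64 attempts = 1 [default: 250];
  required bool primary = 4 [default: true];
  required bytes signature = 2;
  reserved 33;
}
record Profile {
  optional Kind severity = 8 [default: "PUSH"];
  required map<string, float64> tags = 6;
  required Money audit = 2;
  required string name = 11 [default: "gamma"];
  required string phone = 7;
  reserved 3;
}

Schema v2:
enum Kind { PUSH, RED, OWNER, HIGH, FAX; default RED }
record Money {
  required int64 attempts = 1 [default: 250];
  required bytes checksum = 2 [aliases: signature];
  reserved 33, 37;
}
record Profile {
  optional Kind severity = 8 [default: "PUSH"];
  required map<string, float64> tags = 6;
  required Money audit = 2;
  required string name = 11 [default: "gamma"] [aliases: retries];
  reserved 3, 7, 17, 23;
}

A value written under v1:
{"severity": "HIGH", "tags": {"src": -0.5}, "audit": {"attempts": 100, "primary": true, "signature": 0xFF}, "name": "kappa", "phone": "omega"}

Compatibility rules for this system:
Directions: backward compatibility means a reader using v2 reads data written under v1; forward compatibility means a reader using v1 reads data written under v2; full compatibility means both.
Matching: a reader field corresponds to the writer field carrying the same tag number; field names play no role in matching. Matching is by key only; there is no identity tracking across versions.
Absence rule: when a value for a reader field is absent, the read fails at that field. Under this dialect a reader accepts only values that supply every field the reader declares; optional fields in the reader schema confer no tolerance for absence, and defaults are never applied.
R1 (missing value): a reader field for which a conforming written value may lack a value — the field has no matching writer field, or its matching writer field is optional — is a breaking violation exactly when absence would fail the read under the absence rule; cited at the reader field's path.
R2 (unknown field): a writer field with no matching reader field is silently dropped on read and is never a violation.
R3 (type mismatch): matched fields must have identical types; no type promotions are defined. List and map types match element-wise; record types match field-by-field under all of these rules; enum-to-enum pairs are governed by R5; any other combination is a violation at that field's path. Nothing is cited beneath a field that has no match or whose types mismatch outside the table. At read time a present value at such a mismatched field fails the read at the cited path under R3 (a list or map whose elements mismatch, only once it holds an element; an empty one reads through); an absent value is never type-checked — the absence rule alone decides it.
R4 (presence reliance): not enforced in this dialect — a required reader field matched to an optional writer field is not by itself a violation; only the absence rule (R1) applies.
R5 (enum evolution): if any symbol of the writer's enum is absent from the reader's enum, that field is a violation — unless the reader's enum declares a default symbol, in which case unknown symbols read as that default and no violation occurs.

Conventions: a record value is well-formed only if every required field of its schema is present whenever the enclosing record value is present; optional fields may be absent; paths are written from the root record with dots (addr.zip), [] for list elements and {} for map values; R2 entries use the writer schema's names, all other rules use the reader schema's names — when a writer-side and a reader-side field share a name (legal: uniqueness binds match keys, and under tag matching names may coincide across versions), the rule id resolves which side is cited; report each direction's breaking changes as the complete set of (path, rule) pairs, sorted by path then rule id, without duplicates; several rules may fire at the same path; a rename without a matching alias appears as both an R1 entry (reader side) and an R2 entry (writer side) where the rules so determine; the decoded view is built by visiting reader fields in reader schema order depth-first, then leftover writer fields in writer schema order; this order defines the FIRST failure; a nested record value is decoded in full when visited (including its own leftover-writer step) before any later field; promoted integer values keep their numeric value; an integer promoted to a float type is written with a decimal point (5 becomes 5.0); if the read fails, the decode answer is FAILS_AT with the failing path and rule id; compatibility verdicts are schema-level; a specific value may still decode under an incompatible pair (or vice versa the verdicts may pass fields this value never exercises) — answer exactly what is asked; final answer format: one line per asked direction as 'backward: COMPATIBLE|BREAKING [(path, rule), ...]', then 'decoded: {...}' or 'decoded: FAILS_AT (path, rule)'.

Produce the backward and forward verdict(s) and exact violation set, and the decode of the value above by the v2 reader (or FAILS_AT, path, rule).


backward: BREAKING [(severity, R1)]; forward: BREAKING [(audit.primary, R1), (phone, R1), (severity, R1)]; decoded: {"severity": "HIGH", "tags": {"src": -0.5}, "audit": {"attempts": 100, "checksum": 0xFF}, "name": "kappa"}

arrows below run writer -> reader for Profile
backward for Profile (reader v2, writer v1):
  Kind -> Kind, writer optional: severity aligns to severity
  map<string, float64> -> map<string, float64>, writer required: tags aligns to tags
  Money -> Money, writer required: audit aligns to audit
  string -> string, writer required: name aligns to name
  writer field phone has no reader counterpart
  int64 -> int64, writer required: audit.attempts aligns to audit.attempts
  bytes -> bytes, writer required: audit.checksum aligns to audit.signature
  writer field audit.primary has no reader counterpart
  R1 fires at severity
  => 1 violation(s): backward is BREAKING for Profile
forward for Profile (reader v1, writer v2):
  Kind -> Kind, writer optional: severity aligns to severity
  map<string, float64> -> map<string, float64>, writer required: tags aligns to tags
  Money -> Money, writer required: audit aligns to audit
  string -> string, writer required: name aligns to name
  phone has no writer counterpart
  int64 -> int64, writer required: audit.attempts aligns to audit.attempts
  audit.primary has no writer counterpart
  bytes -> bytes, writer required: audit.signature aligns to audit.checksum
  R1 fires at audit.primary
  R1 fires at phone
  R1 fires at severity
  => 3 violation(s): forward is BREAKING for Profile
decode walk for Profile under reader schema v2:
  severity := "HIGH"
  tags := {"src": -0.5}
  audit.attempts := 100
  audit.checksum := 0xFF (from writer signature)
  writer audit.primary: unknown -> dropped
  name := "kappa"
  writer phone: unknown -> dropped
  => decoded: {"severity": "HIGH", "tags": {"src": -0.5}, "audit": {"attempts": 100, "checksum": 0xFF}, "name": "kappa"}


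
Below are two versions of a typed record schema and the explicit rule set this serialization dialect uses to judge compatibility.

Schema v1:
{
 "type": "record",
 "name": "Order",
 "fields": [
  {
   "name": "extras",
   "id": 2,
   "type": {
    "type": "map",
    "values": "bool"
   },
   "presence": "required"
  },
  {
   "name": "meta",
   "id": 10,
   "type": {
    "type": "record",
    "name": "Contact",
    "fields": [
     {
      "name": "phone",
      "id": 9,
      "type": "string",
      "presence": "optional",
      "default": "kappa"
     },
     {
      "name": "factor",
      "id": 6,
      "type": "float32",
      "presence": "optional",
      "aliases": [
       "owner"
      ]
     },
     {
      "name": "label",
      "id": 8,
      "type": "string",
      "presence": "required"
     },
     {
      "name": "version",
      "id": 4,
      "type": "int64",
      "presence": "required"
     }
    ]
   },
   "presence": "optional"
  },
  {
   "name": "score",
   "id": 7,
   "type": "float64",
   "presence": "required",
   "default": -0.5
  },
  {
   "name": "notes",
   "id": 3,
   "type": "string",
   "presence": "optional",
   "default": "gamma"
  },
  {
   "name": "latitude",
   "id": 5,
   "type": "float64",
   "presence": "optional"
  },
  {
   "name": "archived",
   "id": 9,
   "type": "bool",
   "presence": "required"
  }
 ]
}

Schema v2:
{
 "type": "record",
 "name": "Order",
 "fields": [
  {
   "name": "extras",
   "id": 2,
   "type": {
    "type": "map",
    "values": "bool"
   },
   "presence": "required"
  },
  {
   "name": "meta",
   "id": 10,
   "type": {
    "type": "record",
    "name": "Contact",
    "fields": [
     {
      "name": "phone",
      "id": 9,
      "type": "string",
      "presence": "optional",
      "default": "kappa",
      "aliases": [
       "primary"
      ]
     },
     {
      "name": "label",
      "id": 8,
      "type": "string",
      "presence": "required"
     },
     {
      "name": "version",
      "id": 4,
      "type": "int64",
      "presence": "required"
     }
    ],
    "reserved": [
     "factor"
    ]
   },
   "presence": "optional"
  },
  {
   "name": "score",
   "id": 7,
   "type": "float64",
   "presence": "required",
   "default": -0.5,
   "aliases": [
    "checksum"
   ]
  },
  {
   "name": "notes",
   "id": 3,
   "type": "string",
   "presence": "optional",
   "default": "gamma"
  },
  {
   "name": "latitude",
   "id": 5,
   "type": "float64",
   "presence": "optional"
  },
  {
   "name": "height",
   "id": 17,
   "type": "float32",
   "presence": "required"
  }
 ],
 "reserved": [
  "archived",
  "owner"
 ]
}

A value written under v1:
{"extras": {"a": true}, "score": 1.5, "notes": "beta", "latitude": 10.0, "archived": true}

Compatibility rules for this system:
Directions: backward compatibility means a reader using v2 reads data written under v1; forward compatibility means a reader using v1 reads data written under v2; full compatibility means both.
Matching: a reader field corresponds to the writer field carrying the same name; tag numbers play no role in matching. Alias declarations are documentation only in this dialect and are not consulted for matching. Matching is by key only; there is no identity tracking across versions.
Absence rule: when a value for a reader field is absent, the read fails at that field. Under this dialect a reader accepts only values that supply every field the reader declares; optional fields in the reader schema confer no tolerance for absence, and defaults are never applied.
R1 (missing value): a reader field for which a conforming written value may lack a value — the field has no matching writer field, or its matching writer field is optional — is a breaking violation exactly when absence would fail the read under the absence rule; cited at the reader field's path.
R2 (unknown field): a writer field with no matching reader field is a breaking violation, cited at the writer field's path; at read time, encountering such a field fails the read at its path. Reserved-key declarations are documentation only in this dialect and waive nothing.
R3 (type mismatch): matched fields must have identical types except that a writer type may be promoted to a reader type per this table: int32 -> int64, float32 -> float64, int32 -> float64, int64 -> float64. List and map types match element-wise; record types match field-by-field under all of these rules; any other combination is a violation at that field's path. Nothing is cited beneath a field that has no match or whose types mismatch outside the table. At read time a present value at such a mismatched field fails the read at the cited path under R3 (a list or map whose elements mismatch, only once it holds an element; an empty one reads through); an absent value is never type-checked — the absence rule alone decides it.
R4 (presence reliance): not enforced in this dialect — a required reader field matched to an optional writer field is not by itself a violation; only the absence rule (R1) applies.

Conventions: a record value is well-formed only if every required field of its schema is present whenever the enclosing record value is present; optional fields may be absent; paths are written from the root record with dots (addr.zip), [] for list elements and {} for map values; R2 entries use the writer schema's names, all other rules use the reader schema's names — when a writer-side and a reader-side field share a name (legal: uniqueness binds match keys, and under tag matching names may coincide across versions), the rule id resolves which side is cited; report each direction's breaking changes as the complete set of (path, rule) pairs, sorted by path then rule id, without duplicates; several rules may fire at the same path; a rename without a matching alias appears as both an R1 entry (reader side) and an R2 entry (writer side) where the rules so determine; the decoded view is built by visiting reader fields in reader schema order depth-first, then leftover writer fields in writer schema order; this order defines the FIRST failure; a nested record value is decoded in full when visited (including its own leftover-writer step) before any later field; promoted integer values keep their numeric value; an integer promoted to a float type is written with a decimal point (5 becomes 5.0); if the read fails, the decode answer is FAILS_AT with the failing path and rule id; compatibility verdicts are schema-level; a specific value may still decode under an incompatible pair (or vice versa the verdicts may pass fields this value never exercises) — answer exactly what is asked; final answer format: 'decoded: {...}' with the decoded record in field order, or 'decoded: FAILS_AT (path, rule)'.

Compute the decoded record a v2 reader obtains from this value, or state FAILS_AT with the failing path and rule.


arrows below run writer -> reader for Order
decode (reader v2):
  extras := {"a": true}
  read fails at meta under R1 (no fill)
  => FAILS_AT (meta, R1)
the rest of the Order diff is inert for this question:
  added field height to record Order: required float32, tag 17 (in v2 it sits last) -> matters for Order compatibility verdicts, not for this value's decode
  removed field factor from record Contact (its key "factor" joins the reserved list) -> matters for Order compatibility verdicts, not for this value's decode
  removed field archived from record Order (its key "archived" joins the reserved list) -> matters for Order compatibility verdicts, not for this value's decode

decoded: FAILS_AT (meta, R1)


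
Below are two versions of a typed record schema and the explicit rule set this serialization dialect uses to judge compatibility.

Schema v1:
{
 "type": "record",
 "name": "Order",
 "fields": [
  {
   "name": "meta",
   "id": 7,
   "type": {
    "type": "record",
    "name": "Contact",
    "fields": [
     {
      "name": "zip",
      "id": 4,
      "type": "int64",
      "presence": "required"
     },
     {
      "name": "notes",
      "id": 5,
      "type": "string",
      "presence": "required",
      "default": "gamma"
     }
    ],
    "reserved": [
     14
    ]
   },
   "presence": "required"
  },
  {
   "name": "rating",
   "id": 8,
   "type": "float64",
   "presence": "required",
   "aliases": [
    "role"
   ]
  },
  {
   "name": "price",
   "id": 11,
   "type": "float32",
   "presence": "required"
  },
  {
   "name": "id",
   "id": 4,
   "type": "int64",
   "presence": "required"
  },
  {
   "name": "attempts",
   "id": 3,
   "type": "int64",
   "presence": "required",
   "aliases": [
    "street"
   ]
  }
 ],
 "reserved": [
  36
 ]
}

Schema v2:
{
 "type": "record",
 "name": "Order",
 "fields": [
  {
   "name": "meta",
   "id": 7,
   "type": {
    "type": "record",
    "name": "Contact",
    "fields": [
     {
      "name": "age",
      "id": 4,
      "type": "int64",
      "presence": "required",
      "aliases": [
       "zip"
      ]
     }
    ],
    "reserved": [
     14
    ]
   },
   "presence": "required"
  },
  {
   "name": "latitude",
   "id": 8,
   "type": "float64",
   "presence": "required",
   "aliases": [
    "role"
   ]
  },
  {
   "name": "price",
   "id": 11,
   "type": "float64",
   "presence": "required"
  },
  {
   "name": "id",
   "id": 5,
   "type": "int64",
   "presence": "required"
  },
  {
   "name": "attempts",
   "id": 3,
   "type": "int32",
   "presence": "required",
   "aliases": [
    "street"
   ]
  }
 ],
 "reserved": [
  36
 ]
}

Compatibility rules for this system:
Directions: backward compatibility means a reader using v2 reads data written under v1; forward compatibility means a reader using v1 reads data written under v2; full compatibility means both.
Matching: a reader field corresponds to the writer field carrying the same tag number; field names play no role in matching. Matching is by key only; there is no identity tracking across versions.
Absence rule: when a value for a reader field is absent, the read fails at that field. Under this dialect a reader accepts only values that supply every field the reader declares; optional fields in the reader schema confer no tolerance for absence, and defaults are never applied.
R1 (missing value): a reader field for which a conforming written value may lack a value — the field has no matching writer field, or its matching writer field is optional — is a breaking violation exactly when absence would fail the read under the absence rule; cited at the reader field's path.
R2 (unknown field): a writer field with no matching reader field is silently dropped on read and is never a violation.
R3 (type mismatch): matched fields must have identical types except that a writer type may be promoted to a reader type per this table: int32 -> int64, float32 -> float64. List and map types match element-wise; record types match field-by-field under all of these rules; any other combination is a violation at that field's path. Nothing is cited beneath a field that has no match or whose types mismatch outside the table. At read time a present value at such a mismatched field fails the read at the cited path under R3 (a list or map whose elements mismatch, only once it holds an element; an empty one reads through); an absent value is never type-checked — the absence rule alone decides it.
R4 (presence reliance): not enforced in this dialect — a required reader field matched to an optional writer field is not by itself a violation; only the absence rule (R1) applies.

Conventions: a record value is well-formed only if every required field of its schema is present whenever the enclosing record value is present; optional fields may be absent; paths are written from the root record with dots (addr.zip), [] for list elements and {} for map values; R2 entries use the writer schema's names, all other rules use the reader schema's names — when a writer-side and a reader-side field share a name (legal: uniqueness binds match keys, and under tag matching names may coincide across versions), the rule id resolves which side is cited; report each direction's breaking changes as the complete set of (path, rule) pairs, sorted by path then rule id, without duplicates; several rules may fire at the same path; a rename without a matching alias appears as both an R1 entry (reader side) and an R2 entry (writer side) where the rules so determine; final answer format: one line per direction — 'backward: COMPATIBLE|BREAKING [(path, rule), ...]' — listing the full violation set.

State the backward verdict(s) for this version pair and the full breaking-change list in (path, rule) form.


backward: BREAKING [(attempts, R3), (id, R1)]

arrows below run writer -> reader for Order
checking backward for Order: reader v2 against writer v1:
  meta: paired with writer meta (Contact -> Contact; writer required)
  latitude: paired with writer rating (float64 -> float64; writer required)
  price: paired with writer price (float32 -> float64; writer required)
  no writer field matches reader id
  attempts: paired with writer attempts (int64 -> int32; writer required)
  writer field id has no reader counterpart
  meta.age: paired with writer meta.zip (int64 -> int64; writer required)
  writer field meta.notes has no reader counterpart
  breaking: (attempts, R3)
  breaking: (id, R1)
  => backward verdict for Order: BREAKING, 2 violation(s)
the rest of the Order diff is inert for this question:
  field price in record Order: type float32 changed to float64 -> its effect on Order is confined to the forward direction, not asked
  removed field notes from record Contact -> its effect on Order is confined to the forward direction, not asked
  renamed field rating to latitude in record Order -> inert for the asked Order verdict: nothing fires
  renamed field zip to age in record Contact (alias zip declared on the renamed field) -> inert for the asked Order verdict: nothing fires
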